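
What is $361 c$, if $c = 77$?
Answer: $27797$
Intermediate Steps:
$361 c = 361 \cdot 77 = 27797$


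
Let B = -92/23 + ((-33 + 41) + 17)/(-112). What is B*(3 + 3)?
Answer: -1419/56 ≈ -25.339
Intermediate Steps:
B = -473/112 (B = -92*1/23 + (8 + 17)*(-1/112) = -4 + 25*(-1/112) = -4 - 25/112 = -473/112 ≈ -4.2232)
B*(3 + 3) = -473*(3 + 3)/112 = -473/112*6 = -1419/56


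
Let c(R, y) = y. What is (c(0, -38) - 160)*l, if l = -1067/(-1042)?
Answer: -105633/521 ≈ -202.75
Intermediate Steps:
l = 1067/1042 (l = -1067*(-1/1042) = 1067/1042 ≈ 1.0240)
(c(0, -38) - 160)*l = (-38 - 160)*(1067/1042) = -198*1067/1042 = -105633/521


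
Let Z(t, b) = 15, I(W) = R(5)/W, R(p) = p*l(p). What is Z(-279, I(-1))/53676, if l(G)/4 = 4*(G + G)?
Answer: 5/17892 ≈ 0.00027945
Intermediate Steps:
l(G) = 32*G (l(G) = 4*(4*(G + G)) = 4*(4*(2*G)) = 4*(8*G) = 32*G)
R(p) = 32*p² (R(p) = p*(32*p) = 32*p²)
I(W) = 800/W (I(W) = (32*5²)/W = (32*25)/W = 800/W)
Z(-279, I(-1))/53676 = 15/53676 = 15*(1/53676) = 5/17892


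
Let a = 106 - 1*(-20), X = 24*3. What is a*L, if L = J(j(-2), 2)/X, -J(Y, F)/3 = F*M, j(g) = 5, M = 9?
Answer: -189/2 ≈ -94.500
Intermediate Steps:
X = 72
J(Y, F) = -27*F (J(Y, F) = -3*F*9 = -27*F)
L = -¾ (L = -27*2/72 = -54*1/72 = -¾ ≈ -0.75000)
a = 126 (a = 106 + 20 = 126)
a*L = 126*(-¾) = -189/2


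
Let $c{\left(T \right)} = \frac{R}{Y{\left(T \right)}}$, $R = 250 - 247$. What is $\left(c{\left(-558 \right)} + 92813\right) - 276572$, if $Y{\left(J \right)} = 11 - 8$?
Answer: $-183758$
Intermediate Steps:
$Y{\left(J \right)} = 3$
$R = 3$ ($R = 250 - 247 = 3$)
$c{\left(T \right)} = 1$ ($c{\left(T \right)} = \frac{3}{3} = 3 \cdot \frac{1}{3} = 1$)
$\left(c{\left(-558 \right)} + 92813\right) - 276572 = \left(1 + 92813\right) - 276572 = 92814 - 276572 = -183758$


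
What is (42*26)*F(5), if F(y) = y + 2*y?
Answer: 16380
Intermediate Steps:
F(y) = 3*y
(42*26)*F(5) = (42*26)*(3*5) = 1092*15 = 16380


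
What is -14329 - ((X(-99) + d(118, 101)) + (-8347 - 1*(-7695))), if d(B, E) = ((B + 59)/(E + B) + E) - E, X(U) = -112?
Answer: -990304/73 ≈ -13566.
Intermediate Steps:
d(B, E) = (59 + B)/(B + E) (d(B, E) = ((59 + B)/(B + E) + E) - E = (E + (59 + B)/(B + E)) - E = (59 + B)/(B + E))
-14329 - ((X(-99) + d(118, 101)) + (-8347 - 1*(-7695))) = -14329 - ((-112 + (59 + 118)/(118 + 101)) + (-8347 - 1*(-7695))) = -14329 - ((-112 + 177/219) + (-8347 + 7695)) = -14329 - ((-112 + (1/219)*177) - 652) = -14329 - ((-112 + 59/73) - 652) = -14329 - (-8117/73 - 652) = -14329 - 1*(-55713/73) = -14329 + 55713/73 = -990304/73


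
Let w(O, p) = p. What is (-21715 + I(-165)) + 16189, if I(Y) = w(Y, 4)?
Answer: -5522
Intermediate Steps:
I(Y) = 4
(-21715 + I(-165)) + 16189 = (-21715 + 4) + 16189 = -21711 + 16189 = -5522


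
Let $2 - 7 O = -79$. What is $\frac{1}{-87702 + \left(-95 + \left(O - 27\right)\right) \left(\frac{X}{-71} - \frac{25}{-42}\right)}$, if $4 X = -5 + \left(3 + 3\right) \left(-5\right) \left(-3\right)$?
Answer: $- \frac{41748}{3662747441} \approx -1.1398 \cdot 10^{-5}$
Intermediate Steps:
$O = \frac{81}{7}$ ($O = \frac{2}{7} - - \frac{79}{7} = \frac{2}{7} + \frac{79}{7} = \frac{81}{7} \approx 11.571$)
$X = \frac{85}{4}$ ($X = \frac{-5 + \left(3 + 3\right) \left(-5\right) \left(-3\right)}{4} = \frac{-5 + 6 \left(-5\right) \left(-3\right)}{4} = \frac{-5 - -90}{4} = \frac{-5 + 90}{4} = \frac{1}{4} \cdot 85 = \frac{85}{4} \approx 21.25$)
$\frac{1}{-87702 + \left(-95 + \left(O - 27\right)\right) \left(\frac{X}{-71} - \frac{25}{-42}\right)} = \frac{1}{-87702 + \left(-95 + \left(\frac{81}{7} - 27\right)\right) \left(\frac{85}{4 \left(-71\right)} - \frac{25}{-42}\right)} = \frac{1}{-87702 + \left(-95 - \frac{108}{7}\right) \left(\frac{85}{4} \left(- \frac{1}{71}\right) - - \frac{25}{42}\right)} = \frac{1}{-87702 - \frac{773 \left(- \frac{85}{284} + \frac{25}{42}\right)}{7}} = \frac{1}{-87702 - \frac{1364345}{41748}} = \frac{1}{- \frac{3662747441}{41748}} = - \frac{41748}{3662747441}$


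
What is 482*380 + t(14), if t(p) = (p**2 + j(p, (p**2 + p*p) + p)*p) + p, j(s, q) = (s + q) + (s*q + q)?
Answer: 274510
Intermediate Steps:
j(s, q) = s + 2*q + q*s (j(s, q) = (q + s) + (q*s + q) = (q + s) + (q + q*s) = s + 2*q + q*s)
t(p) = p + p**2 + p*(3*p + 4*p**2 + p*(p + 2*p**2)) (t(p) = (p**2 + (p + 2*((p**2 + p*p) + p) + ((p**2 + p*p) + p)*p)*p) + p = (p**2 + (p + 2*((p**2 + p**2) + p) + ((p**2 + p**2) + p)*p)*p) + p = (p**2 + (p + 2*(2*p**2 + p) + (2*p**2 + p)*p)*p) + p = (p**2 + (p + 2*(p + 2*p**2) + (p + 2*p**2)*p)*p) + p = (p**2 + (p + (2*p + 4*p**2) + p*(p + 2*p**2))*p) + p = (p**2 + (3*p + 4*p**2 + p*(p + 2*p**2))*p) + p = (p**2 + p*(3*p + 4*p**2 + p*(p + 2*p**2))) + p = p + p**2 + p*(3*p + 4*p**2 + p*(p + 2*p**2)))
482*380 + t(14) = 482*380 + 14*(1 + 2*14**3 + 4*14 + 5*14**2) = 183160 + 14*(1 + 2*2744 + 56 + 5*196) = 183160 + 14*(1 + 5488 + 56 + 980) = 183160 + 14*6525 = 183160 + 91350 = 274510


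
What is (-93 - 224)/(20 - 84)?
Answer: 317/64 ≈ 4.9531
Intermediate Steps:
(-93 - 224)/(20 - 84) = -317/(-64) = -317*(-1/64) = 317/64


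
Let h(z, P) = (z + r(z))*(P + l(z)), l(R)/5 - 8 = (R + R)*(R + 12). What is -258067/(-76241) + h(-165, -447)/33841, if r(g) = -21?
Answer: -3565444682171/2580071681 ≈ -1381.9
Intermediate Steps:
l(R) = 40 + 10*R*(12 + R) (l(R) = 40 + 5*((R + R)*(R + 12)) = 40 + 5*((2*R)*(12 + R)) = 40 + 5*(2*R*(12 + R)) = 40 + 10*R*(12 + R))
h(z, P) = (-21 + z)*(40 + P + 10*z**2 + 120*z) (h(z, P) = (z - 21)*(P + (40 + 10*z**2 + 120*z)) = (-21 + z)*(40 + P + 10*z**2 + 120*z))
-258067/(-76241) + h(-165, -447)/33841 = -258067/(-76241) + (-840 - 2480*(-165) - 90*(-165)**2 - 21*(-447) + 10*(-165)**3 - 447*(-165))/33841 = -258067*(-1/76241) + (-840 + 409200 - 90*27225 + 9387 + 10*(-4492125) + 73755)*(1/33841) = 258067/76241 + (-840 + 409200 - 2450250 + 9387 - 44921250 + 73755)*(1/33841) = 258067/76241 - 46879998*1/33841 = 258067/76241 - 46879998/33841 = -3565444682171/2580071681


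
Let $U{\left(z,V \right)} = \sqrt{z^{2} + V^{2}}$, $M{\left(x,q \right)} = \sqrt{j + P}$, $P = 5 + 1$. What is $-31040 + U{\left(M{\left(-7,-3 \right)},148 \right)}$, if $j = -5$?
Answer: $-31040 + \sqrt{21905} \approx -30892.0$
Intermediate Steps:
$P = 6$
$M{\left(x,q \right)} = 1$ ($M{\left(x,q \right)} = \sqrt{-5 + 6} = \sqrt{1} = 1$)
$U{\left(z,V \right)} = \sqrt{V^{2} + z^{2}}$
$-31040 + U{\left(M{\left(-7,-3 \right)},148 \right)} = -31040 + \sqrt{148^{2} + 1^{2}} = -31040 + \sqrt{21904 + 1} = -31040 + \sqrt{21905}$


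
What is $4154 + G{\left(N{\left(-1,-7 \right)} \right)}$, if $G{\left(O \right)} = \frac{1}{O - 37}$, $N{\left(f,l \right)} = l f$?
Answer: $\frac{124619}{30} \approx 4154.0$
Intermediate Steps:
$N{\left(f,l \right)} = f l$
$G{\left(O \right)} = \frac{1}{-37 + O}$
$4154 + G{\left(N{\left(-1,-7 \right)} \right)} = 4154 + \frac{1}{-37 - -7} = 4154 + \frac{1}{-37 + 7} = 4154 + \frac{1}{-30} = 4154 - \frac{1}{30} = \frac{124619}{30}$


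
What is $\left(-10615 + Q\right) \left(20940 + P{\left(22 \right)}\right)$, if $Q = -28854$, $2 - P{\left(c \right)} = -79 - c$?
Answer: $-830546167$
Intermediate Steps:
$P{\left(c \right)} = 81 + c$ ($P{\left(c \right)} = 2 - \left(-79 - c\right) = 2 + \left(79 + c\right) = 81 + c$)
$\left(-10615 + Q\right) \left(20940 + P{\left(22 \right)}\right) = \left(-10615 - 28854\right) \left(20940 + \left(81 + 22\right)\right) = - 39469 \left(20940 + 103\right) = \left(-39469\right) 21043 = -830546167$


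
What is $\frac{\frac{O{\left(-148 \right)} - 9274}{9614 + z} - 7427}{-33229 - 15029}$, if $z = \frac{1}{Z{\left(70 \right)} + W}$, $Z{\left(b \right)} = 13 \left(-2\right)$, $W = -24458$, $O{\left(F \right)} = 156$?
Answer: $\frac{194273183093}{1262156756350} \approx 0.15392$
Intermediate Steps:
$Z{\left(b \right)} = -26$
$z = - \frac{1}{24484}$ ($z = \frac{1}{-26 - 24458} = \frac{1}{-24484} = - \frac{1}{24484} \approx -4.0843 \cdot 10^{-5}$)
$\frac{\frac{O{\left(-148 \right)} - 9274}{9614 + z} - 7427}{-33229 - 15029} = \frac{\frac{156 - 9274}{9614 - \frac{1}{24484}} - 7427}{-33229 - 15029} = \frac{- \frac{9118}{\frac{235389175}{24484}} - 7427}{-48258} = \left(\left(-9118\right) \frac{24484}{235389175} - 7427\right) \left(- \frac{1}{48258}\right) = \left(- \frac{223245112}{235389175} - 7427\right) \left(- \frac{1}{48258}\right) = \left(- \frac{1748458647837}{235389175}\right) \left(- \frac{1}{48258}\right) = \frac{194273183093}{1262156756350}$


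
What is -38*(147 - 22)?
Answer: -4750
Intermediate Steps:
-38*(147 - 22) = -38*125 = -4750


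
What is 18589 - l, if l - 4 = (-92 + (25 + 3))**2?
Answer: 14489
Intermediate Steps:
l = 4100 (l = 4 + (-92 + (25 + 3))**2 = 4 + (-92 + 28)**2 = 4 + (-64)**2 = 4 + 4096 = 4100)
18589 - l = 18589 - 1*4100 = 18589 - 4100 = 14489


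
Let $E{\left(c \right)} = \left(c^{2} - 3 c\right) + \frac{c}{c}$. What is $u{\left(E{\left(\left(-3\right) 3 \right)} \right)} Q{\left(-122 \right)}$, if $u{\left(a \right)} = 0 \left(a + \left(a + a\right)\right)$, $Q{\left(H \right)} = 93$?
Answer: $0$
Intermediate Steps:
$E{\left(c \right)} = 1 + c^{2} - 3 c$ ($E{\left(c \right)} = \left(c^{2} - 3 c\right) + 1 = 1 + c^{2} - 3 c$)
$u{\left(a \right)} = 0$ ($u{\left(a \right)} = 0 \left(a + 2 a\right) = 0 \cdot 3 a = 0$)
$u{\left(E{\left(\left(-3\right) 3 \right)} \right)} Q{\left(-122 \right)} = 0 \cdot 93 = 0$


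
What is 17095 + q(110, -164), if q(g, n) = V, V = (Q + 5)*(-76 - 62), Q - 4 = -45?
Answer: 22063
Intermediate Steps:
Q = -41 (Q = 4 - 45 = -41)
V = 4968 (V = (-41 + 5)*(-76 - 62) = -36*(-138) = 4968)
q(g, n) = 4968
17095 + q(110, -164) = 17095 + 4968 = 22063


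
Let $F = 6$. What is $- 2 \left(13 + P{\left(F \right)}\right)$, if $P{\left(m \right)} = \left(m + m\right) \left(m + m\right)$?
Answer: $-314$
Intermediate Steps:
$P{\left(m \right)} = 4 m^{2}$ ($P{\left(m \right)} = 2 m 2 m = 4 m^{2}$)
$- 2 \left(13 + P{\left(F \right)}\right) = - 2 \left(13 + 4 \cdot 6^{2}\right) = - 2 \left(13 + 4 \cdot 36\right) = - 2 \left(13 + 144\right) = \left(-2\right) 157 = -314$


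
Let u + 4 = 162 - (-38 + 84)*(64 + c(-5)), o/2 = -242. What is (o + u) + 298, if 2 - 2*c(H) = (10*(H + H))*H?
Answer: 8482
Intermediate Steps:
c(H) = 1 - 10*H² (c(H) = 1 - 10*(H + H)*H/2 = 1 - 10*(2*H)*H/2 = 1 - 20*H*H/2 = 1 - 10*H²)
o = -484 (o = 2*(-242) = -484)
u = 8668 (u = -4 + (162 - (-38 + 84)*(64 + (1 - 10*(-5)²))) = -4 + (162 - 46*(64 + (1 - 10*25))) = -4 + (162 - 46*(64 + (1 - 250))) = -4 + (162 - 46*(64 - 249)) = -4 + (162 - 46*(-185)) = -4 + (162 - 1*(-8510)) = -4 + (162 + 8510) = -4 + 8672 = 8668)
(o + u) + 298 = (-484 + 8668) + 298 = 8184 + 298 = 8482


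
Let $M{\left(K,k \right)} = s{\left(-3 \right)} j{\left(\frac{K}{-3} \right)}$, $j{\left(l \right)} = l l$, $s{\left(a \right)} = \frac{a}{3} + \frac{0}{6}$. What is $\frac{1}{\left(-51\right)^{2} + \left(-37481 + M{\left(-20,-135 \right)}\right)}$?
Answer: $- \frac{9}{314320} \approx -2.8633 \cdot 10^{-5}$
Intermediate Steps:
$s{\left(a \right)} = \frac{a}{3}$ ($s{\left(a \right)} = a \frac{1}{3} + 0 \cdot \frac{1}{6} = \frac{a}{3} + 0 = \frac{a}{3}$)
$j{\left(l \right)} = l^{2}$
$M{\left(K,k \right)} = - \frac{K^{2}}{9}$ ($M{\left(K,k \right)} = \frac{1}{3} \left(-3\right) \left(\frac{K}{-3}\right)^{2} = - \left(K \left(- \frac{1}{3}\right)\right)^{2} = - \left(- \frac{K}{3}\right)^{2} = - \frac{K^{2}}{9}$)
$\frac{1}{\left(-51\right)^{2} + \left(-37481 + M{\left(-20,-135 \right)}\right)} = \frac{1}{\left(-51\right)^{2} - \left(37481 + \frac{\left(-20\right)^{2}}{9}\right)} = \frac{1}{2601 - \frac{337729}{9}} = \frac{1}{- \frac{314320}{9}} = - \frac{9}{314320}$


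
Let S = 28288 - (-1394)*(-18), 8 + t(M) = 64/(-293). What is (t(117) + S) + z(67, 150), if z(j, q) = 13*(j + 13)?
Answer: 1238740/293 ≈ 4227.8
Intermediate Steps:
z(j, q) = 169 + 13*j (z(j, q) = 13*(13 + j) = 169 + 13*j)
t(M) = -2408/293 (t(M) = -8 + 64/(-293) = -8 + 64*(-1/293) = -8 - 64/293 = -2408/293)
S = 3196 (S = 28288 - 1*25092 = 28288 - 25092 = 3196)
(t(117) + S) + z(67, 150) = (-2408/293 + 3196) + (169 + 13*67) = 934020/293 + (169 + 871) = 934020/293 + 1040 = 1238740/293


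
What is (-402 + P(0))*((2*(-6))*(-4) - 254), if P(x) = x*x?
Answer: 82812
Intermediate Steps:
P(x) = x**2
(-402 + P(0))*((2*(-6))*(-4) - 254) = (-402 + 0**2)*((2*(-6))*(-4) - 254) = (-402 + 0)*(-12*(-4) - 254) = -402*(48 - 254) = -402*(-206) = 82812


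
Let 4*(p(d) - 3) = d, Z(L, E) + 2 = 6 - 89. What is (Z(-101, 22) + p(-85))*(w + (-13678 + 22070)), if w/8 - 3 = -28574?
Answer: 22733172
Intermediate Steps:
Z(L, E) = -85 (Z(L, E) = -2 + (6 - 89) = -2 - 83 = -85)
w = -228568 (w = 24 + 8*(-28574) = 24 - 228592 = -228568)
p(d) = 3 + d/4
(Z(-101, 22) + p(-85))*(w + (-13678 + 22070)) = (-85 + (3 + (¼)*(-85)))*(-228568 + (-13678 + 22070)) = (-85 + (3 - 85/4))*(-228568 + 8392) = (-85 - 73/4)*(-220176) = -413/4*(-220176) = 22733172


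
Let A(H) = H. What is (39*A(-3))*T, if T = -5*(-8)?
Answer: -4680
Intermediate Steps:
T = 40
(39*A(-3))*T = (39*(-3))*40 = -117*40 = -4680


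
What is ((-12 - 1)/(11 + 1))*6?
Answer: -13/2 ≈ -6.5000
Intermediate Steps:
((-12 - 1)/(11 + 1))*6 = -13/12*6 = -13/2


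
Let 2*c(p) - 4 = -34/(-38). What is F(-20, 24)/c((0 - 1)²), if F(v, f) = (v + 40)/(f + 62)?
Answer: 380/3999 ≈ 0.095024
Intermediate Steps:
F(v, f) = (40 + v)/(62 + f)
c(p) = 93/38 (c(p) = 2 + (-34/(-38))/2 = 2 + (-34*(-1/38))/2 = 2 + (½)*(17/19) = 2 + 17/38 = 93/38)
F(-20, 24)/c((0 - 1)²) = ((40 - 20)/(62 + 24))/(93/38) = (20/86)*(38/93) = ((1/86)*20)*(38/93) = (10/43)*(38/93) = 380/3999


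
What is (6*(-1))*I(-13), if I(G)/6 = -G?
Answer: -468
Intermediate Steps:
I(G) = -6*G (I(G) = 6*(-G) = -6*G)
(6*(-1))*I(-13) = (6*(-1))*(-6*(-13)) = -6*78 = -468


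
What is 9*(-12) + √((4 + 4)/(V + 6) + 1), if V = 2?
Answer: -108 + √2 ≈ -106.59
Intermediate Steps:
9*(-12) + √((4 + 4)/(V + 6) + 1) = 9*(-12) + √((4 + 4)/(2 + 6) + 1) = -108 + √(8/8 + 1) = -108 + √(8*(⅛) + 1) = -108 + √(1 + 1) = -108 + √2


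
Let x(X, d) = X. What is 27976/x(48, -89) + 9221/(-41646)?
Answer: 12131728/20823 ≈ 582.61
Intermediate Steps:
27976/x(48, -89) + 9221/(-41646) = 27976/48 + 9221/(-41646) = 27976*(1/48) + 9221*(-1/41646) = 3497/6 - 9221/41646 = 12131728/20823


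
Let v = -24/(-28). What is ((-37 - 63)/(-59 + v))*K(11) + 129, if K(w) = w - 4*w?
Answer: 2673/37 ≈ 72.243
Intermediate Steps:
K(w) = -3*w
v = 6/7 (v = -24*(-1/28) = 6/7 ≈ 0.85714)
((-37 - 63)/(-59 + v))*K(11) + 129 = ((-37 - 63)/(-59 + 6/7))*(-3*11) + 129 = -100/(-407/7)*(-33) + 129 = -100*(-7/407)*(-33) + 129 = (700/407)*(-33) + 129 = -2100/37 + 129 = 2673/37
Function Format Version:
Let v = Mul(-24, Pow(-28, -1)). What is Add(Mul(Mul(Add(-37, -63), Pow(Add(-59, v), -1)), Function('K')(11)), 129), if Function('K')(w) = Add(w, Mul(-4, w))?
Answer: Rational(2673, 37) ≈ 72.243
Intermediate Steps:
Function('K')(w) = Mul(-3, w)
v = Rational(6, 7) (v = Mul(-24, Rational(-1, 28)) = Rational(6, 7) ≈ 0.85714)
Add(Mul(Mul(Add(-37, -63), Pow(Add(-59, v), -1)), Function('K')(11)), 129) = Add(Mul(Mul(Add(-37, -63), Pow(Add(-59, Rational(6, 7)), -1)), Mul(-3, 11)), 129) = Add(Mul(Mul(-100, Pow(Rational(-407, 7), -1)), -33), 129) = Add(Mul(Mul(-100, Rational(-7, 407)), -33), 129) = Add(Mul(Rational(700, 407), -33), 129) = Add(Rational(-2100, 37), 129) = Rational(2673, 37)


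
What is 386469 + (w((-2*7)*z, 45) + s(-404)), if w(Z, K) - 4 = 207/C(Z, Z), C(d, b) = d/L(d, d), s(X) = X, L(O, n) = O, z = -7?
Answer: 386276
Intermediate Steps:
C(d, b) = 1 (C(d, b) = d/d = 1)
w(Z, K) = 211 (w(Z, K) = 4 + 207/1 = 4 + 207*1 = 4 + 207 = 211)
386469 + (w((-2*7)*z, 45) + s(-404)) = 386469 + (211 - 404) = 386469 - 193 = 386276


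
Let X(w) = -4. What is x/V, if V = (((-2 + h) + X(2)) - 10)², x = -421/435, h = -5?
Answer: -421/191835 ≈ -0.0021946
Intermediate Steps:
x = -421/435 (x = -421*1/435 = -421/435 ≈ -0.96782)
V = 441 (V = (((-2 - 5) - 4) - 10)² = ((-7 - 4) - 10)² = (-11 - 10)² = (-21)² = 441)
x/V = -421/435/441 = -421/435*1/441 = -421/191835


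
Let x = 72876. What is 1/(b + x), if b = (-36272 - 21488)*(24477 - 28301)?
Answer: 1/220947116 ≈ 4.5260e-9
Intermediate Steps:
b = 220874240 (b = -57760*(-3824) = 220874240)
1/(b + x) = 1/(220874240 + 72876) = 1/220947116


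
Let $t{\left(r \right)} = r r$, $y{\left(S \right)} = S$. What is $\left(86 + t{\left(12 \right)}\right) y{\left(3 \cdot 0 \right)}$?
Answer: $0$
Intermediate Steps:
$t{\left(r \right)} = r^{2}$
$\left(86 + t{\left(12 \right)}\right) y{\left(3 \cdot 0 \right)} = \left(86 + 12^{2}\right) 3 \cdot 0 = \left(86 + 144\right) 0 = 230 \cdot 0 = 0$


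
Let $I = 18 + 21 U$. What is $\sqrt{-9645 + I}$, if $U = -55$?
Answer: $3 i \sqrt{1198} \approx 103.84 i$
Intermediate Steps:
$I = -1137$ ($I = 18 + 21 \left(-55\right) = 18 - 1155 = -1137$)
$\sqrt{-9645 + I} = \sqrt{-9645 - 1137} = \sqrt{-10782} = 3 i \sqrt{1198}$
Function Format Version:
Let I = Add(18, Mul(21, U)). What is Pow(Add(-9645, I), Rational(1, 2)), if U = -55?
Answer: Mul(3, I, Pow(1198, Rational(1, 2))) ≈ Mul(103.84, I)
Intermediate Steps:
I = -1137 (I = Add(18, Mul(21, -55)) = Add(18, -1155) = -1137)
Pow(Add(-9645, I), Rational(1, 2)) = Pow(Add(-9645, -1137), Rational(1, 2)) = Pow(-10782, Rational(1, 2)) = Mul(3, I, Pow(1198, Rational(1, 2)))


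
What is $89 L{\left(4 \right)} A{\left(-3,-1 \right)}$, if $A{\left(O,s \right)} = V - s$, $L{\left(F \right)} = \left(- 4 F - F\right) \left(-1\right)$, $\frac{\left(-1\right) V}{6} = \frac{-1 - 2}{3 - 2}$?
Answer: $33820$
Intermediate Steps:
$V = 18$ ($V = - 6 \frac{-1 - 2}{3 - 2} = - 6 \left(- \frac{3}{1}\right) = - 6 \left(\left(-3\right) 1\right) = \left(-6\right) \left(-3\right) = 18$)
$L{\left(F \right)} = 5 F$ ($L{\left(F \right)} = - 5 F \left(-1\right) = 5 F$)
$A{\left(O,s \right)} = 18 - s$
$89 L{\left(4 \right)} A{\left(-3,-1 \right)} = 89 \cdot 5 \cdot 4 \left(18 - -1\right) = 89 \cdot 20 \left(18 + 1\right) = 1780 \cdot 19 = 33820$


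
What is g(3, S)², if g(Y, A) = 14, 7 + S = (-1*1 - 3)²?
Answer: 196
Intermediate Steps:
S = 9 (S = -7 + (-1*1 - 3)² = -7 + (-1 - 3)² = -7 + (-4)² = -7 + 16 = 9)
g(3, S)² = 14² = 196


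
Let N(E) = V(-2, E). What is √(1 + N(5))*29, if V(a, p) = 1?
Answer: 29*√2 ≈ 41.012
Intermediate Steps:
N(E) = 1
√(1 + N(5))*29 = √(1 + 1)*29 = √2*29 = 29*√2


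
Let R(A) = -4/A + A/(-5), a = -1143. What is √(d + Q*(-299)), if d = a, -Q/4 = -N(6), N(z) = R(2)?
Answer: √43185/5 ≈ 41.562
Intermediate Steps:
R(A) = -4/A - A/5 (R(A) = -4/A + A*(-⅕) = -4/A - A/5)
N(z) = -12/5 (N(z) = -4/2 - ⅕*2 = -4*½ - ⅖ = -2 - ⅖ = -12/5)
Q = -48/5 (Q = -(-4)*(-12)/5 = -4*12/5 = -48/5 ≈ -9.6000)
d = -1143
√(d + Q*(-299)) = √(-1143 - 48/5*(-299)) = √(-1143 + 14352/5) = √(8637/5) = √43185/5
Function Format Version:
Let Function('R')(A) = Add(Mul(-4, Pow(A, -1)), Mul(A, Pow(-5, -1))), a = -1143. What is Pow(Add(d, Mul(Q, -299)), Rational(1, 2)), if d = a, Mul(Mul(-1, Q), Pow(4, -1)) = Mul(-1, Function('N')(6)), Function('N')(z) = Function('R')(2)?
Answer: Mul(Rational(1, 5), Pow(43185, Rational(1, 2))) ≈ 41.562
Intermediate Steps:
Function('R')(A) = Add(Mul(-4, Pow(A, -1)), Mul(Rational(-1, 5), A)) (Function('R')(A) = Add(Mul(-4, Pow(A, -1)), Mul(A, Rational(-1, 5))) = Add(Mul(-4, Pow(A, -1)), Mul(Rational(-1, 5), A)))
Function('N')(z) = Rational(-12, 5) (Function('N')(z) = Add(Mul(-4, Pow(2, -1)), Mul(Rational(-1, 5), 2)) = Add(Mul(-4, Rational(1, 2)), Rational(-2, 5)) = Add(-2, Rational(-2, 5)) = Rational(-12, 5))
Q = Rational(-48, 5) (Q = Mul(-4, Mul(-1, Rational(-12, 5))) = Mul(-4, Rational(12, 5)) = Rational(-48, 5) ≈ -9.6000)
d = -1143
Pow(Add(d, Mul(Q, -299)), Rational(1, 2)) = Pow(Add(-1143, Mul(Rational(-48, 5), -299)), Rational(1, 2)) = Pow(Add(-1143, Rational(14352, 5)), Rational(1, 2)) = Pow(Rational(8637, 5), Rational(1, 2)) = Mul(Rational(1, 5), Pow(43185, Rational(1, 2)))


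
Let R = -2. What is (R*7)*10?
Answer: -140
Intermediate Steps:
(R*7)*10 = -2*7*10 = -14*10 = -140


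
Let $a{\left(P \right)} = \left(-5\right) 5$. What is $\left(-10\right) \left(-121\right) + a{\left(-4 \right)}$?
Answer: $1185$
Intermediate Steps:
$a{\left(P \right)} = -25$
$\left(-10\right) \left(-121\right) + a{\left(-4 \right)} = \left(-10\right) \left(-121\right) - 25 = 1210 - 25 = 1185$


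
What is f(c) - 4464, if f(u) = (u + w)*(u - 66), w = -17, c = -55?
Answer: 4248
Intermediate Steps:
f(u) = (-66 + u)*(-17 + u) (f(u) = (u - 17)*(u - 66) = (-17 + u)*(-66 + u) = (-66 + u)*(-17 + u))
f(c) - 4464 = (1122 + (-55)² - 83*(-55)) - 4464 = (1122 + 3025 + 4565) - 4464 = 8712 - 4464 = 4248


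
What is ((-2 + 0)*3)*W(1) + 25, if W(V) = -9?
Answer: 79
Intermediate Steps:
((-2 + 0)*3)*W(1) + 25 = ((-2 + 0)*3)*(-9) + 25 = -2*3*(-9) + 25 = -6*(-9) + 25 = 54 + 25 = 79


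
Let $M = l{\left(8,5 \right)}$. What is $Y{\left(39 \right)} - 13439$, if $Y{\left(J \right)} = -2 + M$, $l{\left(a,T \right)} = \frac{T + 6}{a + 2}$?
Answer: $- \frac{134399}{10} \approx -13440.0$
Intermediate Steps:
$l{\left(a,T \right)} = \frac{6 + T}{2 + a}$
$M = \frac{11}{10}$ ($M = \frac{6 + 5}{2 + 8} = \frac{1}{10} \cdot 11 = \frac{11}{10} \approx 1.1$)
$Y{\left(J \right)} = - \frac{9}{10}$ ($Y{\left(J \right)} = -2 + \frac{11}{10} = - \frac{9}{10}$)
$Y{\left(39 \right)} - 13439 = - \frac{9}{10} - 13439 = - \frac{134399}{10}$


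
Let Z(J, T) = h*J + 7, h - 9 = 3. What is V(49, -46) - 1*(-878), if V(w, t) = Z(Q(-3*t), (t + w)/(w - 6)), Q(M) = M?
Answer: 2541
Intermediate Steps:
h = 12 (h = 9 + 3 = 12)
Z(J, T) = 7 + 12*J (Z(J, T) = 12*J + 7 = 7 + 12*J)
V(w, t) = 7 - 36*t (V(w, t) = 7 + 12*(-3*t) = 7 - 36*t)
V(49, -46) - 1*(-878) = (7 - 36*(-46)) - 1*(-878) = (7 + 1656) + 878 = 1663 + 878 = 2541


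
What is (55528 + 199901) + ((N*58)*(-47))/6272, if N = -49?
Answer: 16348819/64 ≈ 2.5545e+5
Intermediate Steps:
(55528 + 199901) + ((N*58)*(-47))/6272 = (55528 + 199901) + (-49*58*(-47))/6272 = 255429 - 2842*(-47)*(1/6272) = 255429 + 133574*(1/6272) = 255429 + 1363/64 = 16348819/64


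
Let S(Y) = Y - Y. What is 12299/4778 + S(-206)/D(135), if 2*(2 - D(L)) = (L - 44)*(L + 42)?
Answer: 12299/4778 ≈ 2.5741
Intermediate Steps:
D(L) = 2 - (-44 + L)*(42 + L)/2 (D(L) = 2 - (L - 44)*(L + 42)/2 = 2 - (-44 + L)*(42 + L)/2)
S(Y) = 0
12299/4778 + S(-206)/D(135) = 12299/4778 + 0/(926 + 135 - 1/2*135**2) = 12299*(1/4778) + 0/(926 + 135 - 1/2*18225) = 12299/4778 + 0/(926 + 135 - 18225/2) = 12299/4778 + 0/(-16103/2) = 12299/4778 + 0*(-2/16103) = 12299/4778 + 0 = 12299/4778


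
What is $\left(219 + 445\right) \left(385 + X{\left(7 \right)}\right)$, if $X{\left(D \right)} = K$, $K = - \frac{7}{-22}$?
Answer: $\frac{2814364}{11} \approx 2.5585 \cdot 10^{5}$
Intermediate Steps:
$K = \frac{7}{22}$ ($K = \left(-7\right) \left(- \frac{1}{22}\right) = \frac{7}{22} \approx 0.31818$)
$X{\left(D \right)} = \frac{7}{22}$
$\left(219 + 445\right) \left(385 + X{\left(7 \right)}\right) = \left(219 + 445\right) \left(385 + \frac{7}{22}\right) = 664 \cdot \frac{8477}{22} = \frac{2814364}{11}$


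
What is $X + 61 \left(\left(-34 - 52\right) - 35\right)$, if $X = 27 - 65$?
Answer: $-7419$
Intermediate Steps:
$X = -38$ ($X = 27 - 65 = -38$)
$X + 61 \left(\left(-34 - 52\right) - 35\right) = -38 + 61 \left(\left(-34 - 52\right) - 35\right) = -38 + 61 \left(-86 - 35\right) = -38 + 61 \left(-121\right) = -38 - 7381 = -7419$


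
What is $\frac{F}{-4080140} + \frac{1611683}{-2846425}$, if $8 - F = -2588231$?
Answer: $- \frac{2788624094239}{2322762499900} \approx -1.2006$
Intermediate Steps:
$F = 2588239$ ($F = 8 - -2588231 = 8 + 2588231 = 2588239$)
$\frac{F}{-4080140} + \frac{1611683}{-2846425} = \frac{2588239}{-4080140} + \frac{1611683}{-2846425} = 2588239 \left(- \frac{1}{4080140}\right) + 1611683 \left(- \frac{1}{2846425}\right) = - \frac{2588239}{4080140} - \frac{1611683}{2846425} = - \frac{2788624094239}{2322762499900}$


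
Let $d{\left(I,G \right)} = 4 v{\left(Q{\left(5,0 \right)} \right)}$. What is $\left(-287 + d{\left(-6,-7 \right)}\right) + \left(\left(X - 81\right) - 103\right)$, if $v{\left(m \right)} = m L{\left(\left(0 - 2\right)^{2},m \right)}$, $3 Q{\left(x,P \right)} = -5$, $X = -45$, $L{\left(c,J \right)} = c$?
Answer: $- \frac{1628}{3} \approx -542.67$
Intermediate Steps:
$Q{\left(x,P \right)} = - \frac{5}{3}$ ($Q{\left(x,P \right)} = \frac{1}{3} \left(-5\right) = - \frac{5}{3}$)
$v{\left(m \right)} = 4 m$ ($v{\left(m \right)} = m \left(0 - 2\right)^{2} = m \left(-2\right)^{2} = m 4 = 4 m$)
$d{\left(I,G \right)} = - \frac{80}{3}$ ($d{\left(I,G \right)} = 4 \cdot 4 \left(- \frac{5}{3}\right) = 4 \left(- \frac{20}{3}\right) = - \frac{80}{3}$)
$\left(-287 + d{\left(-6,-7 \right)}\right) + \left(\left(X - 81\right) - 103\right) = \left(-287 - \frac{80}{3}\right) - 229 = - \frac{941}{3} - 229 = - \frac{1628}{3}$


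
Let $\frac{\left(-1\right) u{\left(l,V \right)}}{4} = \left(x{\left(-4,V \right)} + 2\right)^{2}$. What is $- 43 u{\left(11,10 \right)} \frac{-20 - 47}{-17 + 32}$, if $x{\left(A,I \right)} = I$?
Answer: $- \frac{553152}{5} \approx -1.1063 \cdot 10^{5}$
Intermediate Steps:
$u{\left(l,V \right)} = - 4 \left(2 + V\right)^{2}$ ($u{\left(l,V \right)} = - 4 \left(V + 2\right)^{2} = - 4 \left(2 + V\right)^{2}$)
$- 43 u{\left(11,10 \right)} \frac{-20 - 47}{-17 + 32} = - 43 \left(- 4 \left(2 + 10\right)^{2}\right) \frac{-20 - 47}{-17 + 32} = - 43 \left(- 4 \cdot 12^{2}\right) \left(- \frac{67}{15}\right) = - 43 \left(\left(-4\right) 144\right) \left(\left(-67\right) \frac{1}{15}\right) = \left(-43\right) \left(-576\right) \left(- \frac{67}{15}\right) = 24768 \left(- \frac{67}{15}\right) = - \frac{553152}{5}$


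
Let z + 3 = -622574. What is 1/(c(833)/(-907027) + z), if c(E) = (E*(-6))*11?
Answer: -82457/51335826691 ≈ -1.6062e-6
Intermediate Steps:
z = -622577 (z = -3 - 622574 = -622577)
c(E) = -66*E (c(E) = -6*E*11 = -66*E)
1/(c(833)/(-907027) + z) = 1/(-66*833/(-907027) - 622577) = 1/(-54978*(-1/907027) - 622577) = 1/(4998/82457 - 622577) = 1/(-51335826691/82457) = -82457/51335826691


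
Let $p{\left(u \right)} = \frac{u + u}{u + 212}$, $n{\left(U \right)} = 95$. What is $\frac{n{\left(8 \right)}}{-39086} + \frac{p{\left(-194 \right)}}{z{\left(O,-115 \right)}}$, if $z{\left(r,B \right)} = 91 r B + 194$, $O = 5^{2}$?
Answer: $- \frac{215940821}{91964628594} \approx -0.0023481$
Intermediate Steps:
$O = 25$
$p{\left(u \right)} = \frac{2 u}{212 + u}$
$z{\left(r,B \right)} = 194 + 91 B r$ ($z{\left(r,B \right)} = 91 B r + 194 = 194 + 91 B r$)
$\frac{n{\left(8 \right)}}{-39086} + \frac{p{\left(-194 \right)}}{z{\left(O,-115 \right)}} = \frac{95}{-39086} + \frac{2 \left(-194\right) \frac{1}{212 - 194}}{194 + 91 \left(-115\right) 25} = 95 \left(- \frac{1}{39086}\right) + \frac{2 \left(-194\right) \frac{1}{18}}{194 - 261625} = - \frac{95}{39086} + \frac{2 \left(-194\right) \frac{1}{18}}{-261431} = - \frac{95}{39086} - - \frac{194}{2352879} = - \frac{95}{39086} + \frac{194}{2352879} = - \frac{215940821}{91964628594}$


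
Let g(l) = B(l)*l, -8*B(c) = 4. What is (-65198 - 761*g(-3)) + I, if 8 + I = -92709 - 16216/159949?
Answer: -50881888669/319898 ≈ -1.5906e+5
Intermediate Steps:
B(c) = -½ (B(c) = -⅛*4 = -½)
g(l) = -l/2
I = -14830007649/159949 (I = -8 + (-92709 - 16216/159949) = -8 - 14828728057/159949 = -14830007649/159949 ≈ -92717.)
(-65198 - 761*g(-3)) + I = (-65198 - (-761)*(-3)/2) - 14830007649/159949 = (-65198 - 761*3/2) - 14830007649/159949 = (-65198 - 2283/2) - 14830007649/159949 = -132679/2 - 14830007649/159949 = -50881888669/319898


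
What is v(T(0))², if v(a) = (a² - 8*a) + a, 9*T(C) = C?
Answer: 0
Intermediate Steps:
T(C) = C/9
v(a) = a² - 7*a
v(T(0))² = (((⅑)*0)*(-7 + (⅑)*0))² = (0*(-7 + 0))² = (0*(-7))² = 0² = 0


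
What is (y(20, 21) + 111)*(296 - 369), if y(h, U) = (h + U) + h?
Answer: -12556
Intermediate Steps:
y(h, U) = U + 2*h (y(h, U) = (U + h) + h = U + 2*h)
(y(20, 21) + 111)*(296 - 369) = ((21 + 2*20) + 111)*(296 - 369) = ((21 + 40) + 111)*(-73) = (61 + 111)*(-73) = 172*(-73) = -12556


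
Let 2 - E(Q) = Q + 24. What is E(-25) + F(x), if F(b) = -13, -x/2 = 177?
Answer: -10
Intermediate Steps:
x = -354 (x = -2*177 = -354)
E(Q) = -22 - Q (E(Q) = 2 - (Q + 24) = 2 - (24 + Q) = 2 + (-24 - Q) = -22 - Q)
E(-25) + F(x) = (-22 - 1*(-25)) - 13 = (-22 + 25) - 13 = 3 - 13 = -10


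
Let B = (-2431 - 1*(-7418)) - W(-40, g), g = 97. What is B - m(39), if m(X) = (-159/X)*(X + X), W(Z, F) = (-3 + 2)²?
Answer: 5304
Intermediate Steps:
W(Z, F) = 1 (W(Z, F) = (-1)² = 1)
m(X) = -318 (m(X) = (-159/X)*(2*X) = -318)
B = 4986 (B = (-2431 - 1*(-7418)) - 1*1 = (-2431 + 7418) - 1 = 4987 - 1 = 4986)
B - m(39) = 4986 - 1*(-318) = 4986 + 318 = 5304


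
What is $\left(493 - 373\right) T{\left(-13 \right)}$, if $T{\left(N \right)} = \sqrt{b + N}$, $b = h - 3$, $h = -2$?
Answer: $360 i \sqrt{2} \approx 509.12 i$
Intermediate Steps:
$b = -5$ ($b = -2 - 3 = -5$)
$T{\left(N \right)} = \sqrt{-5 + N}$
$\left(493 - 373\right) T{\left(-13 \right)} = \left(493 - 373\right) \sqrt{-5 - 13} = 120 \sqrt{-18} = 120 \cdot 3 i \sqrt{2} = 360 i \sqrt{2}$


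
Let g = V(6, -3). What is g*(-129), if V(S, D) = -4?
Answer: 516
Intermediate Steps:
g = -4
g*(-129) = -4*(-129) = 516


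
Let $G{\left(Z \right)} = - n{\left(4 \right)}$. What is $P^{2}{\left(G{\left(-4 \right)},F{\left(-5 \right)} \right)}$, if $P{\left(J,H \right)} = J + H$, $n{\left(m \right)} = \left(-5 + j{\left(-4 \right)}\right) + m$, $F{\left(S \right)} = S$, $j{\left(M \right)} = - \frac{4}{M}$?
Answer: $25$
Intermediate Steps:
$n{\left(m \right)} = -4 + m$ ($n{\left(m \right)} = \left(-5 - \frac{4}{-4}\right) + m = \left(-5 - -1\right) + m = \left(-5 + 1\right) + m = -4 + m$)
$G{\left(Z \right)} = 0$ ($G{\left(Z \right)} = - (-4 + 4) = \left(-1\right) 0 = 0$)
$P{\left(J,H \right)} = H + J$
$P^{2}{\left(G{\left(-4 \right)},F{\left(-5 \right)} \right)} = \left(-5 + 0\right)^{2} = \left(-5\right)^{2} = 25$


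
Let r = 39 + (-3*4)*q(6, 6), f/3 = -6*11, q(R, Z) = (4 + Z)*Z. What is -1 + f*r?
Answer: 134837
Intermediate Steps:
q(R, Z) = Z*(4 + Z)
f = -198 (f = 3*(-6*11) = 3*(-66) = -198)
r = -681 (r = 39 + (-3*4)*(6*(4 + 6)) = 39 - 72*10 = 39 - 12*60 = 39 - 720 = -681)
-1 + f*r = -1 - 198*(-681) = -1 + 134838 = 134837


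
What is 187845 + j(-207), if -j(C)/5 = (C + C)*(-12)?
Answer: 163005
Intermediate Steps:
j(C) = 120*C (j(C) = -5*(C + C)*(-12) = -5*2*C*(-12) = -(-120)*C = 120*C)
187845 + j(-207) = 187845 + 120*(-207) = 187845 - 24840 = 163005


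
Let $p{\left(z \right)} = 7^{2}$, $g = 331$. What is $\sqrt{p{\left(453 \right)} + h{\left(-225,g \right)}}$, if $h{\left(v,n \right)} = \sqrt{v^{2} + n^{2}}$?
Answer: $\sqrt{49 + \sqrt{160186}} \approx 21.195$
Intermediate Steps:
$p{\left(z \right)} = 49$
$h{\left(v,n \right)} = \sqrt{n^{2} + v^{2}}$
$\sqrt{p{\left(453 \right)} + h{\left(-225,g \right)}} = \sqrt{49 + \sqrt{331^{2} + \left(-225\right)^{2}}} = \sqrt{49 + \sqrt{109561 + 50625}} = \sqrt{49 + \sqrt{160186}}$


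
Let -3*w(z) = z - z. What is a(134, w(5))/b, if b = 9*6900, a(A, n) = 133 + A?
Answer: 89/20700 ≈ 0.0042995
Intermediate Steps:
w(z) = 0 (w(z) = -(z - z)/3 = -⅓*0 = 0)
b = 62100
a(134, w(5))/b = (133 + 134)/62100 = 267*(1/62100) = 89/20700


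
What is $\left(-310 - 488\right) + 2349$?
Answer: $1551$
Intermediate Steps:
$\left(-310 - 488\right) + 2349 = -798 + 2349 = 1551$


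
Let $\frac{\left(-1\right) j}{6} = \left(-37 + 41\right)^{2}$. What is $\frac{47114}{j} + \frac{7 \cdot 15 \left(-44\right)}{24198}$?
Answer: $- \frac{95042341}{193584} \approx -490.96$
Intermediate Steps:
$j = -96$ ($j = - 6 \left(-37 + 41\right)^{2} = - 6 \cdot 4^{2} = \left(-6\right) 16 = -96$)
$\frac{47114}{j} + \frac{7 \cdot 15 \left(-44\right)}{24198} = \frac{47114}{-96} + \frac{7 \cdot 15 \left(-44\right)}{24198} = 47114 \left(- \frac{1}{96}\right) + 105 \left(-44\right) \frac{1}{24198} = - \frac{23557}{48} - \frac{770}{4033} = - \frac{95042341}{193584}$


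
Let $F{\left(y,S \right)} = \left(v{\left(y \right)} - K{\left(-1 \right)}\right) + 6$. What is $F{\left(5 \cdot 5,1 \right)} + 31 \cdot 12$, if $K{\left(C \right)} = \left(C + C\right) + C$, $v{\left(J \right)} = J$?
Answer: $406$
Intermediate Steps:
$K{\left(C \right)} = 3 C$ ($K{\left(C \right)} = 2 C + C = 3 C$)
$F{\left(y,S \right)} = 9 + y$ ($F{\left(y,S \right)} = \left(y - 3 \left(-1\right)\right) + 6 = \left(y - -3\right) + 6 = \left(y + 3\right) + 6 = \left(3 + y\right) + 6 = 9 + y$)
$F{\left(5 \cdot 5,1 \right)} + 31 \cdot 12 = \left(9 + 5 \cdot 5\right) + 31 \cdot 12 = \left(9 + 25\right) + 372 = 34 + 372 = 406$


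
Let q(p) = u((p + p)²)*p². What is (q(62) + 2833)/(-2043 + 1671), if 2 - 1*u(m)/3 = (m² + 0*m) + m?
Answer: 2726588598167/372 ≈ 7.3295e+9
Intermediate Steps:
u(m) = 6 - 3*m - 3*m² (u(m) = 6 - 3*((m² + 0*m) + m) = 6 - 3*((m² + 0) + m) = 6 - 3*(m² + m) = 6 - 3*(m + m²) = 6 + (-3*m - 3*m²) = 6 - 3*m - 3*m²)
q(p) = p²*(6 - 48*p⁴ - 12*p²) (q(p) = (6 - 3*(p + p)² - 3*(p + p)⁴)*p² = (6 - 3*4*p² - 3*16*p⁴)*p² = (6 - 12*p² - 3*16*p⁴)*p² = (6 - 12*p² - 48*p⁴)*p² = (6 - 48*p⁴ - 12*p²)*p² = p²*(6 - 48*p⁴ - 12*p²))
(q(62) + 2833)/(-2043 + 1671) = (62²*(6 - 48*62⁴ - 12*62²) + 2833)/(-2043 + 1671) = (3844*(6 - 48*14776336 - 12*3844) + 2833)/(-372) = (3844*(6 - 709264128 - 46128) + 2833)*(-1/372) = (3844*(-709310250) + 2833)*(-1/372) = (-2726588601000 + 2833)*(-1/372) = -2726588598167*(-1/372) = 2726588598167/372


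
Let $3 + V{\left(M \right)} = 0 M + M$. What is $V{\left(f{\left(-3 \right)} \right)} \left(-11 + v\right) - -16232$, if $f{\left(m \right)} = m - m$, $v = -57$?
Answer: $16436$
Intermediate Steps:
$f{\left(m \right)} = 0$
$V{\left(M \right)} = -3 + M$ ($V{\left(M \right)} = -3 + \left(0 M + M\right) = -3 + \left(0 + M\right) = -3 + M$)
$V{\left(f{\left(-3 \right)} \right)} \left(-11 + v\right) - -16232 = \left(-3 + 0\right) \left(-11 - 57\right) - -16232 = \left(-3\right) \left(-68\right) + 16232 = 204 + 16232 = 16436$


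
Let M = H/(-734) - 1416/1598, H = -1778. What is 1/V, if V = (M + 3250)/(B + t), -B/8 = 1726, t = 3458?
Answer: -121398462/38138309 ≈ -3.1831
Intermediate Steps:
B = -13808 (B = -8*1726 = -13808)
M = 450475/293233 (M = -1778/(-734) - 1416/1598 = -1778*(-1/734) - 1416*1/1598 = 889/367 - 708/799 = 450475/293233 ≈ 1.5362)
V = -38138309/121398462 (V = (450475/293233 + 3250)/(-13808 + 3458) = (953457725/293233)/(-10350) = (953457725/293233)*(-1/10350) = -38138309/121398462 ≈ -0.31416)
1/V = 1/(-38138309/121398462) = -121398462/38138309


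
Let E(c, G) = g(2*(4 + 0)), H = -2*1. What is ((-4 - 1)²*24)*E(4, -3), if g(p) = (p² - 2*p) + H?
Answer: 27600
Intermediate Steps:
H = -2
g(p) = -2 + p² - 2*p (g(p) = (p² - 2*p) - 2 = -2 + p² - 2*p)
E(c, G) = 46 (E(c, G) = -2 + (2*(4 + 0))² - 4*(4 + 0) = -2 + (2*4)² - 4*4 = -2 + 8² - 2*8 = -2 + 64 - 16 = 46)
((-4 - 1)²*24)*E(4, -3) = ((-4 - 1)²*24)*46 = ((-5)²*24)*46 = (25*24)*46 = 600*46 = 27600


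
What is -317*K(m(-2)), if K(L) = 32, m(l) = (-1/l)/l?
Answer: -10144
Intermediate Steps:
m(l) = -1/l²
-317*K(m(-2)) = -317*32 = -10144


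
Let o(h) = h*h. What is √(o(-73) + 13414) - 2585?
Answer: -2585 + √18743 ≈ -2448.1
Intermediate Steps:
o(h) = h²
√(o(-73) + 13414) - 2585 = √((-73)² + 13414) - 2585 = √(5329 + 13414) - 2585 = √18743 - 2585 = -2585 + √18743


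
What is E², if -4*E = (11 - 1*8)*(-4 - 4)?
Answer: 36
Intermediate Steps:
E = 6 (E = -(11 - 1*8)*(-4 - 4)/4 = -(11 - 8)*(-8)/4 = -3*(-8)/4 = -¼*(-24) = 6)
E² = 6² = 36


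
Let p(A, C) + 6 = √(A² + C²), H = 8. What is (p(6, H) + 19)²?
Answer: 529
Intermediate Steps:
p(A, C) = -6 + √(A² + C²)
(p(6, H) + 19)² = ((-6 + √(6² + 8²)) + 19)² = ((-6 + √(36 + 64)) + 19)² = ((-6 + √100) + 19)² = ((-6 + 10) + 19)² = (4 + 19)² = 23² = 529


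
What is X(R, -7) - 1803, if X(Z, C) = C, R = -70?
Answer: -1810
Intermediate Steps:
X(R, -7) - 1803 = -7 - 1803 = -1810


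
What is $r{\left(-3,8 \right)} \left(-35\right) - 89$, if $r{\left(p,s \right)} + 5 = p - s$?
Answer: $471$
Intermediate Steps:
$r{\left(p,s \right)} = -5 + p - s$ ($r{\left(p,s \right)} = -5 + \left(p - s\right) = -5 + p - s$)
$r{\left(-3,8 \right)} \left(-35\right) - 89 = \left(-5 - 3 - 8\right) \left(-35\right) - 89 = \left(-16\right) \left(-35\right) - 89 = 560 - 89 = 471$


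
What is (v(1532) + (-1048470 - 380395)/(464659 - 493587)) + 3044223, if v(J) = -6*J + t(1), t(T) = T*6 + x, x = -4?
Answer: 87798863489/28928 ≈ 3.0351e+6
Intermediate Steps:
t(T) = -4 + 6*T (t(T) = T*6 - 4 = 6*T - 4 = -4 + 6*T)
v(J) = 2 - 6*J (v(J) = -6*J + (-4 + 6*1) = -6*J + (-4 + 6) = -6*J + 2 = 2 - 6*J)
(v(1532) + (-1048470 - 380395)/(464659 - 493587)) + 3044223 = ((2 - 6*1532) + (-1048470 - 380395)/(464659 - 493587)) + 3044223 = ((2 - 9192) - 1428865/(-28928)) + 3044223 = (-9190 - 1428865*(-1/28928)) + 3044223 = (-9190 + 1428865/28928) + 3044223 = -264419455/28928 + 3044223 = 87798863489/28928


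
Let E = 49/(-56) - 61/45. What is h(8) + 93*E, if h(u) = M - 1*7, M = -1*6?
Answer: -26453/120 ≈ -220.44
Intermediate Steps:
M = -6
E = -803/360 (E = 49*(-1/56) - 61*1/45 = -7/8 - 61/45 = -803/360 ≈ -2.2306)
h(u) = -13 (h(u) = -6 - 1*7 = -6 - 7 = -13)
h(8) + 93*E = -13 + 93*(-803/360) = -13 - 24893/120 = -26453/120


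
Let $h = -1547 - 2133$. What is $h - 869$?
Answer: $-4549$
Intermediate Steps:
$h = -3680$
$h - 869 = -3680 - 869 = -4549$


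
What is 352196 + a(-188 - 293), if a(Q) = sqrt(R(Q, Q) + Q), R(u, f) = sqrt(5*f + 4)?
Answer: 352196 + sqrt(-481 + 49*I) ≈ 3.522e+5 + 21.96*I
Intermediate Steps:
R(u, f) = sqrt(4 + 5*f)
a(Q) = sqrt(Q + sqrt(4 + 5*Q)) (a(Q) = sqrt(sqrt(4 + 5*Q) + Q) = sqrt(Q + sqrt(4 + 5*Q)))
352196 + a(-188 - 293) = 352196 + sqrt((-188 - 293) + sqrt(4 + 5*(-188 - 293))) = 352196 + sqrt(-481 + sqrt(4 + 5*(-481))) = 352196 + sqrt(-481 + sqrt(4 - 2405)) = 352196 + sqrt(-481 + sqrt(-2401)) = 352196 + sqrt(-481 + 49*I)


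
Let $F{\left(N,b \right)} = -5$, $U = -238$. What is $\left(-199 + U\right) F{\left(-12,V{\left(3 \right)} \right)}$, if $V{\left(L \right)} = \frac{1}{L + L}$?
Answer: $2185$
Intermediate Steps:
$V{\left(L \right)} = \frac{1}{2 L}$
$\left(-199 + U\right) F{\left(-12,V{\left(3 \right)} \right)} = \left(-199 - 238\right) \left(-5\right) = \left(-437\right) \left(-5\right) = 2185$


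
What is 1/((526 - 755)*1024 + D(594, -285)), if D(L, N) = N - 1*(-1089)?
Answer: -1/233692 ≈ -4.2791e-6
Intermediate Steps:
D(L, N) = 1089 + N (D(L, N) = N + 1089 = 1089 + N)
1/((526 - 755)*1024 + D(594, -285)) = 1/((526 - 755)*1024 + (1089 - 285)) = 1/(-229*1024 + 804) = 1/(-234496 + 804) = 1/(-233692) = -1/233692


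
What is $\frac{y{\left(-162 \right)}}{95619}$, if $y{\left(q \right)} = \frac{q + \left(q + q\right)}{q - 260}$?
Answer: $\frac{81}{6725203} \approx 1.2044 \cdot 10^{-5}$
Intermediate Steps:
$y{\left(q \right)} = \frac{3 q}{-260 + q}$ ($y{\left(q \right)} = \frac{q + 2 q}{-260 + q} = \frac{3 q}{-260 + q}$)
$\frac{y{\left(-162 \right)}}{95619} = \frac{3 \left(-162\right) \frac{1}{-260 - 162}}{95619} = 3 \left(-162\right) \frac{1}{-422} \cdot \frac{1}{95619} = 3 \left(-162\right) \left(- \frac{1}{422}\right) \frac{1}{95619} = \frac{243}{211} \cdot \frac{1}{95619} = \frac{81}{6725203}$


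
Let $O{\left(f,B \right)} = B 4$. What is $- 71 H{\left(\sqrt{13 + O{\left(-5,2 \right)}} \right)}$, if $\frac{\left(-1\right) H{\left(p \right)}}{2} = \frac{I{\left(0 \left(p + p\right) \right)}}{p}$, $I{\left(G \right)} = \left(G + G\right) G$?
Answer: $0$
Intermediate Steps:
$I{\left(G \right)} = 2 G^{2}$ ($I{\left(G \right)} = 2 G G = 2 G^{2}$)
$O{\left(f,B \right)} = 4 B$
$H{\left(p \right)} = 0$ ($H{\left(p \right)} = - 2 \frac{2 \left(0 \left(p + p\right)\right)^{2}}{p} = - 2 \frac{2 \left(0 \cdot 2 p\right)^{2}}{p} = - 2 \frac{2 \cdot 0^{2}}{p} = - 2 \frac{2 \cdot 0}{p} = - 2 \frac{0}{p} = \left(-2\right) 0 = 0$)
$- 71 H{\left(\sqrt{13 + O{\left(-5,2 \right)}} \right)} = \left(-71\right) 0 = 0$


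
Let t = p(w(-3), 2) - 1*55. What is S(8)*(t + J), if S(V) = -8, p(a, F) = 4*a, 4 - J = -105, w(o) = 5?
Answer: -592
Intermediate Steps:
J = 109 (J = 4 - 1*(-105) = 4 + 105 = 109)
t = -35 (t = 4*5 - 1*55 = 20 - 55 = -35)
S(8)*(t + J) = -8*(-35 + 109) = -8*74 = -592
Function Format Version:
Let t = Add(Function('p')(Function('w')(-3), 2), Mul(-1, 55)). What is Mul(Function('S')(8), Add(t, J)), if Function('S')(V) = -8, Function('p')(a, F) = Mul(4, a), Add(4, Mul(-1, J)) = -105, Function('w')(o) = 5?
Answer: -592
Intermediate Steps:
J = 109 (J = Add(4, Mul(-1, -105)) = Add(4, 105) = 109)
t = -35 (t = Add(Mul(4, 5), Mul(-1, 55)) = Add(20, -55) = -35)
Mul(Function('S')(8), Add(t, J)) = Mul(-8, Add(-35, 109)) = Mul(-8, 74) = -592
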